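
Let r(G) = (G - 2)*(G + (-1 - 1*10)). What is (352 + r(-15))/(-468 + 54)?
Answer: -397/207 ≈ -1.9179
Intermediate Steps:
r(G) = (-11 + G)*(-2 + G) (r(G) = (-2 + G)*(G + (-1 - 10)) = (-2 + G)*(G - 11) = (-2 + G)*(-11 + G) = (-11 + G)*(-2 + G))
(352 + r(-15))/(-468 + 54) = (352 + (22 + (-15)**2 - 13*(-15)))/(-468 + 54) = (352 + (22 + 225 + 195))/(-414) = (352 + 442)*(-1/414) = 794*(-1/414) = -397/207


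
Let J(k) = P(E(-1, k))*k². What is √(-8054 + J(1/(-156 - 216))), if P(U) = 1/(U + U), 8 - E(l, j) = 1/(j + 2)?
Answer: I*√34603475492753426/2072784 ≈ 89.744*I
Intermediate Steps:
E(l, j) = 8 - 1/(2 + j) (E(l, j) = 8 - 1/(j + 2) = 8 - 1/(2 + j))
P(U) = 1/(2*U)
J(k) = k²*(2 + k)/(2*(15 + 8*k)) (J(k) = (1/(2*(((15 + 8*k)/(2 + k)))))*k² = (((2 + k)/(15 + 8*k))/2)*k² = ((2 + k)/(2*(15 + 8*k)))*k² = k²*(2 + k)/(2*(15 + 8*k)))
√(-8054 + J(1/(-156 - 216))) = √(-8054 + (1/(-156 - 216))²*(2 + 1/(-156 - 216))/(2*(15 + 8/(-156 - 216)))) = √(-8054 + (1/(-372))²*(2 + 1/(-372))/(2*(15 + 8/(-372)))) = √(-8054 + (-1/372)²*(2 - 1/372)/(2*(15 + 8*(-1/372)))) = √(-8054 + (½)*(1/138384)*(743/372)/(15 - 2/93)) = √(-8054 + (½)*(1/138384)*(743/372)/(1393/93)) = √(-8054 + (½)*(1/138384)*(93/1393)*(743/372)) = √(-8054 + 743/1542151296) = √(-12420486537241/1542151296) = I*√34603475492753426/2072784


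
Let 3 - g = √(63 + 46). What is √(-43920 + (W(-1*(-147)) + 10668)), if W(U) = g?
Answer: √(-33249 - √109) ≈ 182.37*I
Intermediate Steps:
g = 3 - √109 (g = 3 - √(63 + 46) = 3 - √109 ≈ -7.4403)
W(U) = 3 - √109
√(-43920 + (W(-1*(-147)) + 10668)) = √(-43920 + ((3 - √109) + 10668)) = √(-43920 + (10671 - √109)) = √(-33249 - √109)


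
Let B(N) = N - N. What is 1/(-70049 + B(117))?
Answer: -1/70049 ≈ -1.4276e-5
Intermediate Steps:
B(N) = 0
1/(-70049 + B(117)) = 1/(-70049 + 0) = 1/(-70049) = -1/70049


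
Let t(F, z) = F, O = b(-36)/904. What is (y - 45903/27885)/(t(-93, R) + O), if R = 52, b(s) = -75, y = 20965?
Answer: -410602224/1823185 ≈ -225.21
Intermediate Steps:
O = -75/904 ≈ -0.082965
(y - 45903/27885)/(t(-93, R) + O) = (20965 - 45903/27885)/(-93 - 75/904) = (20965 - 45903*1/27885)/(-84147/904) = (20965 - 107/65)*(-904/84147) = (1362618/65)*(-904/84147) = -410602224/1823185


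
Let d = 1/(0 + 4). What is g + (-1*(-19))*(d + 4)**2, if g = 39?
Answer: 6115/16 ≈ 382.19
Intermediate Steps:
d = 1/4 ≈ 0.25000
g + (-1*(-19))*(d + 4)**2 = 39 + (-1*(-19))*(1/4 + 4)**2 = 39 + 19*(17/4)**2 = 39 + 19*(289/16) = 39 + 5491/16 = 6115/16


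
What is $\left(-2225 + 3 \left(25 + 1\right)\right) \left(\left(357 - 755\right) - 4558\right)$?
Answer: $10640532$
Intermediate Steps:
$\left(-2225 + 3 \left(25 + 1\right)\right) \left(\left(357 - 755\right) - 4558\right) = \left(-2225 + 3 \cdot 26\right) \left(-398 - 4558\right) = \left(-2225 + 78\right) \left(-4956\right) = \left(-2147\right) \left(-4956\right) = 10640532$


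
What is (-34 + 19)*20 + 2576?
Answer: 2276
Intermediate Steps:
(-34 + 19)*20 + 2576 = -15*20 + 2576 = -300 + 2576 = 2276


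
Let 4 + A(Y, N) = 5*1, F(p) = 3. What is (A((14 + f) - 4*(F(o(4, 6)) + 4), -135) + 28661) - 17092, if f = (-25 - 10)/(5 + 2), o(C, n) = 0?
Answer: 11570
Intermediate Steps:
f = -5 (f = -35/7 = -35*⅐ = -5)
A(Y, N) = 1 (A(Y, N) = -4 + 5*1 = -4 + 5 = 1)
(A((14 + f) - 4*(F(o(4, 6)) + 4), -135) + 28661) - 17092 = (1 + 28661) - 17092 = 28662 - 17092 = 11570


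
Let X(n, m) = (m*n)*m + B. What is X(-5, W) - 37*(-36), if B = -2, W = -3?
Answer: 1285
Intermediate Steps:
X(n, m) = -2 + n*m² (X(n, m) = (m*n)*m - 2 = n*m² - 2 = -2 + n*m²)
X(-5, W) - 37*(-36) = (-2 - 5*(-3)²) - 37*(-36) = (-2 - 5*9) + 1332 = (-2 - 45) + 1332 = -47 + 1332 = 1285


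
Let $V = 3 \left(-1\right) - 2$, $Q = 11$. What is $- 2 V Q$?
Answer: $110$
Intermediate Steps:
$V = -5$ ($V = -3 - 2 = -5$)
$- 2 V Q = \left(-2\right) \left(-5\right) 11 = 10 \cdot 11 = 110$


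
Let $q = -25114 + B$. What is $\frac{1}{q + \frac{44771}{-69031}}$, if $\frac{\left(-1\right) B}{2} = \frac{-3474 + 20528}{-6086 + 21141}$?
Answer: $- \frac{1039261705}{26103046996123} \approx -3.9814 \cdot 10^{-5}$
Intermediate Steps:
$B = - \frac{34108}{15055}$ ($B = - 2 \frac{-3474 + 20528}{-6086 + 21141} = - 2 \cdot \frac{17054}{15055} = - 2 \cdot 17054 \cdot \frac{1}{15055} = \left(-2\right) \frac{17054}{15055} = - \frac{34108}{15055} \approx -2.2656$)
$q = - \frac{378125378}{15055}$ ($q = -25114 - \frac{34108}{15055} = - \frac{378125378}{15055} \approx -25116.0$)
$\frac{1}{q + \frac{44771}{-69031}} = \frac{1}{- \frac{378125378}{15055} + \frac{44771}{-69031}} = \frac{1}{- \frac{378125378}{15055} + 44771 \left(- \frac{1}{69031}\right)} = \frac{1}{- \frac{378125378}{15055} - \frac{44771}{69031}} = \frac{1}{- \frac{26103046996123}{1039261705}} = - \frac{1039261705}{26103046996123}$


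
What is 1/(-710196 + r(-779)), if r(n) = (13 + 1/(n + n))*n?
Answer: -2/1440645 ≈ -1.3883e-6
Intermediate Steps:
r(n) = n*(13 + 1/(2*n)) (r(n) = (13 + 1/(2*n))*n = n*(13 + 1/(2*n)))
1/(-710196 + r(-779)) = 1/(-710196 + (½ + 13*(-779))) = 1/(-710196 + (½ - 10127)) = 1/(-710196 - 20253/2) = 1/(-1440645/2) = -2/1440645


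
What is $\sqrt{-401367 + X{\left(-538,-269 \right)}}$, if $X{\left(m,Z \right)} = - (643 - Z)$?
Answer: $i \sqrt{402279} \approx 634.25 i$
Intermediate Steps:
$X{\left(m,Z \right)} = -643 + Z$
$\sqrt{-401367 + X{\left(-538,-269 \right)}} = \sqrt{-401367 - 912} = \sqrt{-402279} = i \sqrt{402279}$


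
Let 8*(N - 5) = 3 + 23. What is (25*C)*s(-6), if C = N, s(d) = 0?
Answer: 0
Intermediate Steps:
N = 33/4 (N = 5 + (3 + 23)/8 = 5 + (1/8)*26 = 5 + 13/4 = 33/4 ≈ 8.2500)
C = 33/4 ≈ 8.2500
(25*C)*s(-6) = (25*(33/4))*0 = (825/4)*0 = 0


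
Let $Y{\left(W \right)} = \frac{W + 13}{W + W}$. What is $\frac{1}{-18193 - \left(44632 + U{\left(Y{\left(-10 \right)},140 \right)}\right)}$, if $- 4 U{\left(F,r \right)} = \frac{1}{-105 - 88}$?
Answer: $- \frac{772}{48500901} \approx -1.5917 \cdot 10^{-5}$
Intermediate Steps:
$Y{\left(W \right)} = \frac{13 + W}{2 W}$
$U{\left(F,r \right)} = \frac{1}{772}$ ($U{\left(F,r \right)} = - \frac{1}{4 \left(-105 - 88\right)} = - \frac{1}{4 \left(-193\right)} = \left(- \frac{1}{4}\right) \left(- \frac{1}{193}\right) = \frac{1}{772}$)
$\frac{1}{-18193 - \left(44632 + U{\left(Y{\left(-10 \right)},140 \right)}\right)} = \frac{1}{-18193 - \frac{34455905}{772}} = \frac{1}{- \frac{48500901}{772}} = - \frac{772}{48500901}$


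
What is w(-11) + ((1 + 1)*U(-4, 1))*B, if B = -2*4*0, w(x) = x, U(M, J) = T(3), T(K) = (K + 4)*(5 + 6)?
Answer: -11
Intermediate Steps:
T(K) = 44 + 11*K (T(K) = (4 + K)*11 = 44 + 11*K)
U(M, J) = 77 (U(M, J) = 44 + 11*3 = 44 + 33 = 77)
B = 0 (B = -8*0 = 0)
w(-11) + ((1 + 1)*U(-4, 1))*B = -11 + ((1 + 1)*77)*0 = -11 + (2*77)*0 = -11 + 154*0 = -11 + 0 = -11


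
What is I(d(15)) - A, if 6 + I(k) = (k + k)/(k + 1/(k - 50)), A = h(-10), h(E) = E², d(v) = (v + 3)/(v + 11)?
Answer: -291031/2800 ≈ -103.94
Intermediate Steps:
d(v) = (3 + v)/(11 + v)
A = 100 (A = (-10)² = 100)
I(k) = -6 + 2*k/(k + 1/(-50 + k)) (I(k) = -6 + (k + k)/(k + 1/(k - 50)) = -6 + (2*k)/(k + 1/(-50 + k)) = -6 + 2*k/(k + 1/(-50 + k)))
I(d(15)) - A = 2*(-3 - 2*(3 + 15)²/(11 + 15)² + 100*((3 + 15)/(11 + 15)))/(1 + ((3 + 15)/(11 + 15))² - 50*(3 + 15)/(11 + 15)) - 1*100 = 2*(-3 - 2*(18/26)² + 100*(18/26))/(1 + (18/26)² - 50*18/26) - 100 = 2*(-3 - 2*((1/26)*18)² + 100*((1/26)*18))/(1 + ((1/26)*18)² - 25*18/13) - 100 = 2*(-3 - 2*(9/13)² + 100*(9/13))/(1 + (9/13)² - 50*9/13) - 100 = 2*(-3 - 2*81/169 + 900/13)/(1 + 81/169 - 450/13) - 100 = 2*(-3 - 162/169 + 900/13)/(-5600/169) - 100 = 2*(-169/5600)*(11031/169) - 100 = -11031/2800 - 100 = -291031/2800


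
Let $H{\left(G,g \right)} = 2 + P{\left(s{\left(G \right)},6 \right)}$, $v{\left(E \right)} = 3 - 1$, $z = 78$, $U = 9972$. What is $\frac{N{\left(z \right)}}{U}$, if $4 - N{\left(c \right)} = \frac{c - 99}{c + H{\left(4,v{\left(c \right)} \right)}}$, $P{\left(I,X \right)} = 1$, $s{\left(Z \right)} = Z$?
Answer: $\frac{115}{269244} \approx 0.00042712$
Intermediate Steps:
$v{\left(E \right)} = 2$
$H{\left(G,g \right)} = 3$ ($H{\left(G,g \right)} = 2 + 1 = 3$)
$N{\left(c \right)} = 4 - \frac{-99 + c}{3 + c}$ ($N{\left(c \right)} = 4 - \frac{c - 99}{c + 3} = 4 - \frac{-99 + c}{3 + c}$)
$\frac{N{\left(z \right)}}{U} = \frac{3 \frac{1}{3 + 78} \left(37 + 78\right)}{9972} = 3 \cdot \frac{1}{81} \cdot 115 \cdot \frac{1}{9972} = \frac{115}{27} \cdot \frac{1}{9972} = \frac{115}{269244}$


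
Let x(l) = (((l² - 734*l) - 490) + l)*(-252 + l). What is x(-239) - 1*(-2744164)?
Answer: -111078474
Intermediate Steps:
x(l) = (-252 + l)*(-490 + l² - 733*l) (x(l) = ((-490 + l² - 734*l) + l)*(-252 + l) = (-490 + l² - 733*l)*(-252 + l) = (-252 + l)*(-490 + l² - 733*l))
x(-239) - 1*(-2744164) = (123480 + (-239)³ - 985*(-239)² + 184226*(-239)) - 1*(-2744164) = (123480 - 13651919 - 985*57121 - 44030014) + 2744164 = (123480 - 13651919 - 56264185 - 44030014) + 2744164 = -113822638 + 2744164 = -111078474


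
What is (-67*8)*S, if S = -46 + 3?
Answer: 23048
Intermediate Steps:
S = -43
(-67*8)*S = -67*8*(-43) = -536*(-43) = 23048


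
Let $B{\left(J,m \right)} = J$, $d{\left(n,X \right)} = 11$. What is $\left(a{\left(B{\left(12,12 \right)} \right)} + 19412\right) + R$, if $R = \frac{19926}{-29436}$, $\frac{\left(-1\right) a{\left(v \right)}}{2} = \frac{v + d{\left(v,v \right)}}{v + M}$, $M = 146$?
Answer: $\frac{7523211291}{387574} \approx 19411.0$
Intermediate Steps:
$a{\left(v \right)} = - \frac{2 \left(11 + v\right)}{146 + v}$ ($a{\left(v \right)} = - 2 \frac{v + 11}{v + 146} = - 2 \frac{11 + v}{146 + v} = - \frac{2 \left(11 + v\right)}{146 + v}$)
$R = - \frac{3321}{4906}$ ($R = 19926 \left(- \frac{1}{29436}\right) = - \frac{3321}{4906} \approx -0.67693$)
$\left(a{\left(B{\left(12,12 \right)} \right)} + 19412\right) + R = \left(\frac{2 \left(-11 - 12\right)}{146 + 12} + 19412\right) - \frac{3321}{4906} = \left(\frac{2 \left(-11 - 12\right)}{158} + 19412\right) - \frac{3321}{4906} = \left(2 \cdot \frac{1}{158} \left(-23\right) + 19412\right) - \frac{3321}{4906} = \left(- \frac{23}{79} + 19412\right) - \frac{3321}{4906} = \frac{1533525}{79} - \frac{3321}{4906} = \frac{7523211291}{387574}$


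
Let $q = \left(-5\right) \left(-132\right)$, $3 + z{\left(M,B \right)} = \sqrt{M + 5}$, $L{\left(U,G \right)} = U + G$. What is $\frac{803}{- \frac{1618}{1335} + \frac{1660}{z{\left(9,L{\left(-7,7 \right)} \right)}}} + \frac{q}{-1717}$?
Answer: $- \frac{1547770290990165}{846927423293206} + \frac{118783514025 \sqrt{14}}{246630000959} \approx -0.025431$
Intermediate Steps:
$L{\left(U,G \right)} = G + U$
$z{\left(M,B \right)} = -3 + \sqrt{5 + M}$ ($z{\left(M,B \right)} = -3 + \sqrt{M + 5} = -3 + \sqrt{5 + M}$)
$q = 660$
$\frac{803}{- \frac{1618}{1335} + \frac{1660}{z{\left(9,L{\left(-7,7 \right)} \right)}}} + \frac{q}{-1717} = \frac{803}{- \frac{1618}{1335} + \frac{1660}{-3 + \sqrt{5 + 9}}} + \frac{660}{-1717} = \frac{803}{\left(-1618\right) \frac{1}{1335} + \frac{1660}{-3 + \sqrt{14}}} + 660 \left(- \frac{1}{1717}\right) = \frac{803}{- \frac{1618}{1335} + \frac{1660}{-3 + \sqrt{14}}} - \frac{660}{1717} = - \frac{660}{1717} + \frac{803}{- \frac{1618}{1335} + \frac{1660}{-3 + \sqrt{14}}}$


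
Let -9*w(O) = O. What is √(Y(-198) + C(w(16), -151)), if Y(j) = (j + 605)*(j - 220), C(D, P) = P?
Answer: I*√170277 ≈ 412.65*I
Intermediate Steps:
w(O) = -O/9
Y(j) = (-220 + j)*(605 + j) (Y(j) = (605 + j)*(-220 + j) = (-220 + j)*(605 + j))
√(Y(-198) + C(w(16), -151)) = √((-133100 + (-198)² + 385*(-198)) - 151) = √((-133100 + 39204 - 76230) - 151) = √(-170126 - 151) = √(-170277) = I*√170277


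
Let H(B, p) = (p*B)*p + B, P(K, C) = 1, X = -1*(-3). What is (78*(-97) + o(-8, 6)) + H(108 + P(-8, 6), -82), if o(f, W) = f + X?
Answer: 725454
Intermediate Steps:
X = 3
H(B, p) = B + B*p² (H(B, p) = (B*p)*p + B = B*p² + B = B + B*p²)
o(f, W) = 3 + f (o(f, W) = f + 3 = 3 + f)
(78*(-97) + o(-8, 6)) + H(108 + P(-8, 6), -82) = (78*(-97) + (3 - 8)) + (108 + 1)*(1 + (-82)²) = (-7566 - 5) + 109*(1 + 6724) = -7571 + 109*6725 = -7571 + 733025 = 725454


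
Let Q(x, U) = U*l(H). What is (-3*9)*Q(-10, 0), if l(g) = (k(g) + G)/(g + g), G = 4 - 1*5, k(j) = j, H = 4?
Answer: 0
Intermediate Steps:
G = -1 (G = 4 - 5 = -1)
l(g) = (-1 + g)/(2*g) (l(g) = (g - 1)/(g + g) = (-1 + g)/((2*g)) = (-1 + g)*(1/(2*g)) = (-1 + g)/(2*g))
Q(x, U) = 3*U/8 (Q(x, U) = U*((½)*(-1 + 4)/4) = U*((½)*(¼)*3) = U*(3/8) = 3*U/8)
(-3*9)*Q(-10, 0) = (-3*9)*((3/8)*0) = -27*0 = 0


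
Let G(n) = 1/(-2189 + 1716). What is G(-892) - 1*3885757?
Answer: -1837963062/473 ≈ -3.8858e+6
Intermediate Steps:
G(n) = -1/473 (G(n) = 1/(-473) = -1/473)
G(-892) - 1*3885757 = -1/473 - 1*3885757 = -1/473 - 3885757 = -1837963062/473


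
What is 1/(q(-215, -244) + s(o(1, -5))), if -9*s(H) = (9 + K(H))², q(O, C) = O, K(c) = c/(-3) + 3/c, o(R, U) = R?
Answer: -81/18640 ≈ -0.0043455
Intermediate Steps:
K(c) = 3/c - c/3 (K(c) = c*(-⅓) + 3/c = -c/3 + 3/c = 3/c - c/3)
s(H) = -(9 + 3/H - H/3)²/9 (s(H) = -(9 + (3/H - H/3))²/9 = -(9 + 3/H - H/3)²/9)
1/(q(-215, -244) + s(o(1, -5))) = 1/(-215 - 1/81*(-9 + 1*(-27 + 1))²/1²) = 1/(-215 - 1/81*1*(-9 + 1*(-26))²) = 1/(-215 - 1/81*1*(-9 - 26)²) = 1/(-215 - 1/81*1*(-35)²) = 1/(-215 - 1/81*1*1225) = 1/(-215 - 1225/81) = 1/(-18640/81) = -81/18640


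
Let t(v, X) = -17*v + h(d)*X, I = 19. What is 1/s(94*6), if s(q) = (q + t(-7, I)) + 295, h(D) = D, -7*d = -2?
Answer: 7/6884 ≈ 0.0010169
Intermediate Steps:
d = 2/7 (d = -⅐*(-2) = 2/7 ≈ 0.28571)
t(v, X) = -17*v + 2*X/7
s(q) = 2936/7 + q (s(q) = (q + (-17*(-7) + (2/7)*19)) + 295 = (q + (119 + 38/7)) + 295 = (q + 871/7) + 295 = (871/7 + q) + 295 = 2936/7 + q)
1/s(94*6) = 1/(2936/7 + 94*6) = 1/(2936/7 + 564) = 1/(6884/7) = 7/6884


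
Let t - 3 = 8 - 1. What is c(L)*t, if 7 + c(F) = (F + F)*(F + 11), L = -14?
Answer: 770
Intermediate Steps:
c(F) = -7 + 2*F*(11 + F) (c(F) = -7 + (F + F)*(F + 11) = -7 + (2*F)*(11 + F) = -7 + 2*F*(11 + F))
t = 10 (t = 3 + (8 - 1) = 3 + 7 = 10)
c(L)*t = (-7 + 2*(-14)² + 22*(-14))*10 = (-7 + 2*196 - 308)*10 = (-7 + 392 - 308)*10 = 77*10 = 770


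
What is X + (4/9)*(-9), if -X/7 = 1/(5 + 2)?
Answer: -5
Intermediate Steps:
X = -1 (X = -7/(5 + 2) = -7/7 = -7*1/7 = -1)
X + (4/9)*(-9) = -1 + (4/9)*(-9) = -1 - 4 = -5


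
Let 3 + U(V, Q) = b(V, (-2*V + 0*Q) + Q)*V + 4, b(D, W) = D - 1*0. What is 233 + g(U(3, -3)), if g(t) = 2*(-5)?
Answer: 223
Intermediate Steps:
b(D, W) = D (b(D, W) = D + 0 = D)
U(V, Q) = 1 + V**2 (U(V, Q) = -3 + (V*V + 4) = -3 + (V**2 + 4) = -3 + (4 + V**2) = 1 + V**2)
g(t) = -10
233 + g(U(3, -3)) = 233 - 10 = 223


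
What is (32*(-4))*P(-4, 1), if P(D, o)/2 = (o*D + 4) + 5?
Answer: -1280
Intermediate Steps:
P(D, o) = 18 + 2*D*o (P(D, o) = 2*((o*D + 4) + 5) = 2*((D*o + 4) + 5) = 2*((4 + D*o) + 5) = 2*(9 + D*o) = 18 + 2*D*o)
(32*(-4))*P(-4, 1) = (32*(-4))*(18 + 2*(-4)*1) = -128*(18 - 8) = -128*10 = -1280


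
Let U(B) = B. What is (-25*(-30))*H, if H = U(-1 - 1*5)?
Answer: -4500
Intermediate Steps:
H = -6 (H = -1 - 1*5 = -1 - 5 = -6)
(-25*(-30))*H = -25*(-30)*(-6) = 750*(-6) = -4500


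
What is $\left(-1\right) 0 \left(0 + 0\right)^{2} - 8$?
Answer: $-8$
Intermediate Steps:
$\left(-1\right) 0 \left(0 + 0\right)^{2} - 8 = 0 \cdot 0^{2} - 8 = 0 \cdot 0 - 8 = 0 - 8 = -8$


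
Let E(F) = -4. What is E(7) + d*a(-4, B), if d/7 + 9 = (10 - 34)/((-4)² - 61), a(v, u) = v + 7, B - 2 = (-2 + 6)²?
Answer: -909/5 ≈ -181.80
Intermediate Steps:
B = 18 (B = 2 + (-2 + 6)² = 2 + 4² = 2 + 16 = 18)
a(v, u) = 7 + v
d = -889/15 (d = -63 + 7*((10 - 34)/((-4)² - 61)) = -63 + 7*(-24/(16 - 61)) = -63 + 7*(-24/(-45)) = -63 + 7*(-24*(-1/45)) = -63 + 7*(8/15) = -63 + 56/15 = -889/15 ≈ -59.267)
E(7) + d*a(-4, B) = -4 - 889*(7 - 4)/15 = -4 - 889/15*3 = -4 - 889/5 = -909/5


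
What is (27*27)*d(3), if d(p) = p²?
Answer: 6561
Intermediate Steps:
(27*27)*d(3) = (27*27)*3² = 729*9 = 6561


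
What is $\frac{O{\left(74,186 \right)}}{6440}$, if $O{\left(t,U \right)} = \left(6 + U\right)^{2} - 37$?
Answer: $\frac{5261}{920} \approx 5.7185$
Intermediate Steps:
$O{\left(t,U \right)} = -37 + \left(6 + U\right)^{2}$
$\frac{O{\left(74,186 \right)}}{6440} = \frac{-37 + \left(6 + 186\right)^{2}}{6440} = \left(-37 + 192^{2}\right) \frac{1}{6440} = \left(-37 + 36864\right) \frac{1}{6440} = 36827 \cdot \frac{1}{6440} = \frac{5261}{920}$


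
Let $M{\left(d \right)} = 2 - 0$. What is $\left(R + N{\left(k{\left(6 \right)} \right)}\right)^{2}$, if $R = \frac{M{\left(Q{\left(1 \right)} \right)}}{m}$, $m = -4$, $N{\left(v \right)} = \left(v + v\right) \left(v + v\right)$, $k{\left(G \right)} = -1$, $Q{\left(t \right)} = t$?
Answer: $\frac{49}{4} \approx 12.25$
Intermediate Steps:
$M{\left(d \right)} = 2$ ($M{\left(d \right)} = 2 + 0 = 2$)
$N{\left(v \right)} = 4 v^{2}$ ($N{\left(v \right)} = 2 v 2 v = 4 v^{2}$)
$R = - \frac{1}{2}$ ($R = \frac{2}{-4} = 2 \left(- \frac{1}{4}\right) = - \frac{1}{2} \approx -0.5$)
$\left(R + N{\left(k{\left(6 \right)} \right)}\right)^{2} = \left(- \frac{1}{2} + 4 \left(-1\right)^{2}\right)^{2} = \left(- \frac{1}{2} + 4 \cdot 1\right)^{2} = \left(- \frac{1}{2} + 4\right)^{2} = \left(\frac{7}{2}\right)^{2} = \frac{49}{4}$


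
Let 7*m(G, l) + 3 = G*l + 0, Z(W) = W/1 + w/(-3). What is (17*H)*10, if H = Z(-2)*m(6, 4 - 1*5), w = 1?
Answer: 510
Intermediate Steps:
Z(W) = -1/3 + W (Z(W) = W/1 + 1/(-3) = W*1 + 1*(-1/3) = W - 1/3 = -1/3 + W)
m(G, l) = -3/7 + G*l/7 (m(G, l) = -3/7 + (G*l + 0)/7 = -3/7 + (G*l)/7 = -3/7 + G*l/7)
H = 3 (H = (-1/3 - 2)*(-3/7 + (1/7)*6*(4 - 1*5)) = -7*(-3/7 + (1/7)*6*(4 - 5))/3 = -7*(-3/7 + (1/7)*6*(-1))/3 = -7*(-3/7 - 6/7)/3 = -7/3*(-9/7) = 3)
(17*H)*10 = (17*3)*10 = 51*10 = 510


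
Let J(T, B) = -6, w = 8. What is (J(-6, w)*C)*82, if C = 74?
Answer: -36408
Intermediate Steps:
(J(-6, w)*C)*82 = -6*74*82 = -444*82 = -36408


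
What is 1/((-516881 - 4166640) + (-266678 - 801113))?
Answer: -1/5751312 ≈ -1.7387e-7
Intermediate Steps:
1/((-516881 - 4166640) + (-266678 - 801113)) = 1/(-4683521 - 1067791) = 1/(-5751312) = -1/5751312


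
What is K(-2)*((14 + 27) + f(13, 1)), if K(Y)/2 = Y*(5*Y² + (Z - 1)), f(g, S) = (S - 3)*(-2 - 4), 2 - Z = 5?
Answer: -3392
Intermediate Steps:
Z = -3 (Z = 2 - 1*5 = 2 - 5 = -3)
f(g, S) = 18 - 6*S (f(g, S) = (-3 + S)*(-6) = 18 - 6*S)
K(Y) = 2*Y*(-4 + 5*Y²) (K(Y) = 2*(Y*(5*Y² + (-3 - 1))) = 2*(Y*(5*Y² - 4)) = 2*(Y*(-4 + 5*Y²)) = 2*Y*(-4 + 5*Y²))
K(-2)*((14 + 27) + f(13, 1)) = (-8*(-2) + 10*(-2)³)*((14 + 27) + (18 - 6*1)) = (16 + 10*(-8))*(41 + (18 - 6)) = (16 - 80)*(41 + 12) = -64*53 = -3392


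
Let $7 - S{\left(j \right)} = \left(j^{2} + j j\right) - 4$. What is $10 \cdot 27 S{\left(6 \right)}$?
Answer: $-16470$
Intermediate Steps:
$S{\left(j \right)} = 11 - 2 j^{2}$ ($S{\left(j \right)} = 7 - \left(\left(j^{2} + j j\right) - 4\right) = 7 - \left(\left(j^{2} + j^{2}\right) - 4\right) = 7 - \left(2 j^{2} - 4\right) = 7 - \left(-4 + 2 j^{2}\right) = 11 - 2 j^{2}$)
$10 \cdot 27 S{\left(6 \right)} = 10 \cdot 27 \left(11 - 2 \cdot 6^{2}\right) = 270 \left(11 - 72\right) = 270 \left(-61\right) = -16470$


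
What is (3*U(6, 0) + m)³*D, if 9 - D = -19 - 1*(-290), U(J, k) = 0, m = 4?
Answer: -16768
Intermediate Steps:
D = -262 (D = 9 - (-19 - 1*(-290)) = 9 - (-19 + 290) = 9 - 1*271 = 9 - 271 = -262)
(3*U(6, 0) + m)³*D = (3*0 + 4)³*(-262) = (0 + 4)³*(-262) = 4³*(-262) = 64*(-262) = -16768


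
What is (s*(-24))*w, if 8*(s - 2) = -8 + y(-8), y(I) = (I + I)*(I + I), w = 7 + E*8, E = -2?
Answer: 7128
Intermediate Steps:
w = -9 (w = 7 - 2*8 = 7 - 16 = -9)
y(I) = 4*I² (y(I) = (2*I)*(2*I) = 4*I²)
s = 33 (s = 2 + (-8 + 4*(-8)²)/8 = 2 + (-8 + 4*64)/8 = 2 + (-8 + 256)/8 = 2 + (⅛)*248 = 2 + 31 = 33)
(s*(-24))*w = (33*(-24))*(-9) = -792*(-9) = 7128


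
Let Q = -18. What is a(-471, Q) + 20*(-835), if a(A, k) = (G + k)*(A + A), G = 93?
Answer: -87350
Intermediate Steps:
a(A, k) = 2*A*(93 + k) (a(A, k) = (93 + k)*(A + A) = (93 + k)*(2*A) = 2*A*(93 + k))
a(-471, Q) + 20*(-835) = 2*(-471)*(93 - 18) + 20*(-835) = 2*(-471)*75 - 16700 = -70650 - 16700 = -87350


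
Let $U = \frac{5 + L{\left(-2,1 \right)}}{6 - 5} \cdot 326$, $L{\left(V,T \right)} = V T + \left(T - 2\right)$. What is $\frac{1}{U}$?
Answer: $\frac{1}{652} \approx 0.0015337$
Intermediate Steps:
$L{\left(V,T \right)} = -2 + T + T V$ ($L{\left(V,T \right)} = T V + \left(T - 2\right) = T V + \left(-2 + T\right) = -2 + T + T V$)
$U = 652$ ($U = \frac{5 + \left(-2 + 1 + 1 \left(-2\right)\right)}{6 - 5} \cdot 326 = \frac{5 - 3}{1} \cdot 326 = \left(5 - 3\right) 1 \cdot 326 = 2 \cdot 1 \cdot 326 = 2 \cdot 326 = 652$)
$\frac{1}{U} = \frac{1}{652}$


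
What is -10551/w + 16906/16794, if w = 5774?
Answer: -39789125/48484278 ≈ -0.82066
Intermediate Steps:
-10551/w + 16906/16794 = -10551/5774 + 16906/16794 = -10551*1/5774 + 16906*(1/16794) = -10551/5774 + 8453/8397 = -39789125/48484278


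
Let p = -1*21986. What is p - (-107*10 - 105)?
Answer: -20811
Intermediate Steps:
p = -21986
p - (-107*10 - 105) = -21986 - (-107*10 - 105) = -21986 - (-1070 - 105) = -21986 - 1*(-1175) = -21986 + 1175 = -20811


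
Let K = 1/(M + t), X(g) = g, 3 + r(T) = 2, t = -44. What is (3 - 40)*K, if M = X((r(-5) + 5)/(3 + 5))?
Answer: 74/87 ≈ 0.85057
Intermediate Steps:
r(T) = -1 (r(T) = -3 + 2 = -1)
M = 1/2 (M = (-1 + 5)/(3 + 5) = 4/8 = 4*(1/8) = 1/2 ≈ 0.50000)
K = -2/87 (K = 1/(1/2 - 44) = 1/(-87/2) = -2/87 ≈ -0.022988)
(3 - 40)*K = (3 - 40)*(-2/87) = -37*(-2/87) = 74/87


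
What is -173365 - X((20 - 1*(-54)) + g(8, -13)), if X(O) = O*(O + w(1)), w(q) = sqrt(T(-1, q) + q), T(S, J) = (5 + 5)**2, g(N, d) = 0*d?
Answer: -178841 - 74*sqrt(101) ≈ -1.7958e+5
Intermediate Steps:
g(N, d) = 0
T(S, J) = 100 (T(S, J) = 10**2 = 100)
w(q) = sqrt(100 + q)
X(O) = O*(O + sqrt(101)) (X(O) = O*(O + sqrt(100 + 1)) = O*(O + sqrt(101)))
-173365 - X((20 - 1*(-54)) + g(8, -13)) = -173365 - ((20 - 1*(-54)) + 0)*(((20 - 1*(-54)) + 0) + sqrt(101)) = -173365 - ((20 + 54) + 0)*(((20 + 54) + 0) + sqrt(101)) = -173365 - (74 + 0)*((74 + 0) + sqrt(101)) = -173365 - 74*(74 + sqrt(101)) = -173365 - (5476 + 74*sqrt(101)) = -173365 + (-5476 - 74*sqrt(101)) = -178841 - 74*sqrt(101)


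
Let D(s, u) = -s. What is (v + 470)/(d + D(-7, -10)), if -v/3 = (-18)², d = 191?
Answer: -251/99 ≈ -2.5354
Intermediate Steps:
v = -972 (v = -3*(-18)² = -3*324 = -972)
(v + 470)/(d + D(-7, -10)) = (-972 + 470)/(191 - 1*(-7)) = -502/(191 + 7) = -502/198 = -502*1/198 = -251/99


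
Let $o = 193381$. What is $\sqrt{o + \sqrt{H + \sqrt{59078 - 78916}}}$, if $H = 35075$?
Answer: $\sqrt{193381 + \sqrt{35075 + i \sqrt{19838}}} \approx 439.96 + 0.0004 i$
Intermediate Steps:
$\sqrt{o + \sqrt{H + \sqrt{59078 - 78916}}} = \sqrt{193381 + \sqrt{35075 + \sqrt{59078 - 78916}}} = \sqrt{193381 + \sqrt{35075 + \sqrt{-19838}}} = \sqrt{193381 + \sqrt{35075 + i \sqrt{19838}}}$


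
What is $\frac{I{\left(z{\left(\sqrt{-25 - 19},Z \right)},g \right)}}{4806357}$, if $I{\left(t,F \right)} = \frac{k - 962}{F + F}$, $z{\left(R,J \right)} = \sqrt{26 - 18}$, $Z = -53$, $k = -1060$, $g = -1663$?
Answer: $\frac{337}{2664323897} \approx 1.2649 \cdot 10^{-7}$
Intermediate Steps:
$z{\left(R,J \right)} = 2 \sqrt{2}$ ($z{\left(R,J \right)} = \sqrt{8} = 2 \sqrt{2}$)
$I{\left(t,F \right)} = - \frac{1011}{F}$ ($I{\left(t,F \right)} = \frac{-1060 - 962}{F + F} = - \frac{2022}{2 F} = - 2022 \frac{1}{2 F} = - \frac{1011}{F}$)
$\frac{I{\left(z{\left(\sqrt{-25 - 19},Z \right)},g \right)}}{4806357} = \frac{\left(-1011\right) \frac{1}{-1663}}{4806357} = \left(-1011\right) \left(- \frac{1}{1663}\right) \frac{1}{4806357} = \frac{1011}{1663} \cdot \frac{1}{4806357} = \frac{337}{2664323897}$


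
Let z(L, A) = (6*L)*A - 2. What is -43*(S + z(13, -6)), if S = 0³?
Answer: 20210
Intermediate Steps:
S = 0
z(L, A) = -2 + 6*A*L (z(L, A) = 6*A*L - 2 = -2 + 6*A*L)
-43*(S + z(13, -6)) = -43*(0 + (-2 + 6*(-6)*13)) = -43*(0 + (-2 - 468)) = -43*(0 - 470) = -43*(-470) = 20210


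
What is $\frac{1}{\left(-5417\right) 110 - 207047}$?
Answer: $- \frac{1}{802917} \approx -1.2455 \cdot 10^{-6}$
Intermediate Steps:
$\frac{1}{\left(-5417\right) 110 - 207047} = \frac{1}{-595870 - 207047} = \frac{1}{-802917} = - \frac{1}{802917}$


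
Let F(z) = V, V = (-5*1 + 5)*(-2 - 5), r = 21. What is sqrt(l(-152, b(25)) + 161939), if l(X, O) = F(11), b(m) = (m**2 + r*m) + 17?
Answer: sqrt(161939) ≈ 402.42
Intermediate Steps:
V = 0 (V = (-5 + 5)*(-7) = 0*(-7) = 0)
F(z) = 0
b(m) = 17 + m**2 + 21*m (b(m) = (m**2 + 21*m) + 17 = 17 + m**2 + 21*m)
l(X, O) = 0
sqrt(l(-152, b(25)) + 161939) = sqrt(0 + 161939) = sqrt(161939)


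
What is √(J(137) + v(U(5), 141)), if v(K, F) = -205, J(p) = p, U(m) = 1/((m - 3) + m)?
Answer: 2*I*√17 ≈ 8.2462*I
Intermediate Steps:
U(m) = 1/(-3 + 2*m) (U(m) = 1/((-3 + m) + m) = 1/(-3 + 2*m))
√(J(137) + v(U(5), 141)) = √(137 - 205) = √(-68) = 2*I*√17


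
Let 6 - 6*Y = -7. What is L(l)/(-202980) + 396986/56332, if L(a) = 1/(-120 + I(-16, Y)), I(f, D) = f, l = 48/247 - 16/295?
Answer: 2739727435603/388765158240 ≈ 7.0473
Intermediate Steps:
l = 10208/72865 (l = 48*(1/247) - 16*1/295 = 48/247 - 16/295 = 10208/72865 ≈ 0.14009)
Y = 13/6 (Y = 1 - ⅙*(-7) = 1 + 7/6 = 13/6 ≈ 2.1667)
L(a) = -1/136 (L(a) = 1/(-120 - 16) = 1/(-136) = -1/136)
L(l)/(-202980) + 396986/56332 = -1/136/(-202980) + 396986/56332 = -1/136*(-1/202980) + 396986*(1/56332) = 1/27605280 + 198493/28166 = 2739727435603/388765158240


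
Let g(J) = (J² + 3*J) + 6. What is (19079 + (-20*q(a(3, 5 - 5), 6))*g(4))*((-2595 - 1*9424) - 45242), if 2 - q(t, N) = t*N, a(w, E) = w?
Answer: -1715482299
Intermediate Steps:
q(t, N) = 2 - N*t (q(t, N) = 2 - t*N = 2 - N*t)
g(J) = 6 + J² + 3*J
(19079 + (-20*q(a(3, 5 - 5), 6))*g(4))*((-2595 - 1*9424) - 45242) = (19079 + (-20*(2 - 1*6*3))*(6 + 4² + 3*4))*((-2595 - 1*9424) - 45242) = (19079 + (-20*(2 - 18))*(6 + 16 + 12))*((-2595 - 9424) - 45242) = (19079 - 20*(-16)*34)*(-12019 - 45242) = (19079 + 320*34)*(-57261) = (19079 + 10880)*(-57261) = 29959*(-57261) = -1715482299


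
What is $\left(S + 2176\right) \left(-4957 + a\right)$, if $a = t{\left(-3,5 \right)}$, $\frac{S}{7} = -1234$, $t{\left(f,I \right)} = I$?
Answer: $31999824$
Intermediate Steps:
$S = -8638$ ($S = 7 \left(-1234\right) = -8638$)
$a = 5$
$\left(S + 2176\right) \left(-4957 + a\right) = \left(-8638 + 2176\right) \left(-4957 + 5\right) = \left(-6462\right) \left(-4952\right) = 31999824$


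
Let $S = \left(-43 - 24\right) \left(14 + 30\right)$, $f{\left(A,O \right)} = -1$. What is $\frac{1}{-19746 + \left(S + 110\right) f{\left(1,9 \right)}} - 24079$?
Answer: $- \frac{407127733}{16908} \approx -24079.0$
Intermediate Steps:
$S = -2948$ ($S = \left(-67\right) 44 = -2948$)
$\frac{1}{-19746 + \left(S + 110\right) f{\left(1,9 \right)}} - 24079 = \frac{1}{-19746 + \left(-2948 + 110\right) \left(-1\right)} - 24079 = \frac{1}{-19746 - -2838} - 24079 = \frac{1}{-19746 + 2838} - 24079 = \frac{1}{-16908} - 24079 = - \frac{1}{16908} - 24079 = - \frac{407127733}{16908}$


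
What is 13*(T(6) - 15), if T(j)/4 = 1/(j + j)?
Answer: -572/3 ≈ -190.67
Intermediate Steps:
T(j) = 2/j (T(j) = 4/(j + j) = 4/((2*j)) = 4*(1/(2*j)) = 2/j)
13*(T(6) - 15) = 13*(2/6 - 15) = 13*(2*(⅙) - 15) = 13*(⅓ - 15) = 13*(-44/3) = -572/3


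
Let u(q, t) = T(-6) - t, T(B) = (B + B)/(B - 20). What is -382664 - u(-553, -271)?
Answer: -4978161/13 ≈ -3.8294e+5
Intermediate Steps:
T(B) = 2*B/(-20 + B) (T(B) = (2*B)/(-20 + B) = 2*B/(-20 + B))
u(q, t) = 6/13 - t (u(q, t) = 2*(-6)/(-20 - 6) - t = 2*(-6)/(-26) - t = 2*(-6)*(-1/26) - t = 6/13 - t)
-382664 - u(-553, -271) = -382664 - (6/13 - 1*(-271)) = -382664 - (6/13 + 271) = -382664 - 1*3529/13 = -382664 - 3529/13 = -4978161/13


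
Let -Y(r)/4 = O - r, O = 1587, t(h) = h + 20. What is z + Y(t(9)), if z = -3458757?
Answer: -3464989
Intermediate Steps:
t(h) = 20 + h
Y(r) = -6348 + 4*r (Y(r) = -4*(1587 - r) = -6348 + 4*r)
z + Y(t(9)) = -3458757 + (-6348 + 4*(20 + 9)) = -3458757 + (-6348 + 4*29) = -3458757 + (-6348 + 116) = -3458757 - 6232 = -3464989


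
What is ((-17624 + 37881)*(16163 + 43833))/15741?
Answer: 22930924/297 ≈ 77209.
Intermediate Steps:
((-17624 + 37881)*(16163 + 43833))/15741 = (20257*59996)*(1/15741) = 1215338972*(1/15741) = 22930924/297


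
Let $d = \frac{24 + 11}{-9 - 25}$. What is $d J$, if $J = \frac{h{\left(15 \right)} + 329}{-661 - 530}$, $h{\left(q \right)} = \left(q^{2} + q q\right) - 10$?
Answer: $\frac{26915}{40494} \approx 0.66467$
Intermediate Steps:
$h{\left(q \right)} = -10 + 2 q^{2}$ ($h{\left(q \right)} = \left(q^{2} + q^{2}\right) - 10 = 2 q^{2} - 10 = -10 + 2 q^{2}$)
$d = - \frac{35}{34}$ ($d = \frac{35}{-34} = 35 \left(- \frac{1}{34}\right) = - \frac{35}{34} \approx -1.0294$)
$J = - \frac{769}{1191}$ ($J = \frac{\left(-10 + 2 \cdot 15^{2}\right) + 329}{-661 - 530} = \frac{\left(-10 + 2 \cdot 225\right) + 329}{-1191} = \left(\left(-10 + 450\right) + 329\right) \left(- \frac{1}{1191}\right) = \left(440 + 329\right) \left(- \frac{1}{1191}\right) = 769 \left(- \frac{1}{1191}\right) = - \frac{769}{1191} \approx -0.64568$)
$d J = \left(- \frac{35}{34}\right) \left(- \frac{769}{1191}\right) = \frac{26915}{40494}$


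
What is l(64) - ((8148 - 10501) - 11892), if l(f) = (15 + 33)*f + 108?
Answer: 17425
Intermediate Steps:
l(f) = 108 + 48*f (l(f) = 48*f + 108 = 108 + 48*f)
l(64) - ((8148 - 10501) - 11892) = (108 + 48*64) - ((8148 - 10501) - 11892) = (108 + 3072) - (-2353 - 11892) = 3180 - 1*(-14245) = 3180 + 14245 = 17425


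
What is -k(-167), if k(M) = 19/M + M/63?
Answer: 29086/10521 ≈ 2.7646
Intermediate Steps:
k(M) = 19/M + M/63 (k(M) = 19/M + M*(1/63) = 19/M + M/63)
-k(-167) = -(19/(-167) + (1/63)*(-167)) = -(19*(-1/167) - 167/63) = -(-19/167 - 167/63) = -1*(-29086/10521) = 29086/10521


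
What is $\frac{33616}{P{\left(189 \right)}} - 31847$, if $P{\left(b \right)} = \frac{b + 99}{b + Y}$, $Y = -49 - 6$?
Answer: $- \frac{145856}{9} \approx -16206.0$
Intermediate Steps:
$Y = -55$
$P{\left(b \right)} = \frac{99 + b}{-55 + b}$ ($P{\left(b \right)} = \frac{b + 99}{b - 55} = \frac{99 + b}{-55 + b}$)
$\frac{33616}{P{\left(189 \right)}} - 31847 = \frac{33616}{\frac{1}{-55 + 189} \left(99 + 189\right)} - 31847 = \frac{33616}{\frac{1}{134} \cdot 288} - 31847 = \frac{33616}{\frac{144}{67}} - 31847 = 33616 \cdot \frac{67}{144} - 31847 = \frac{140767}{9} - 31847 = - \frac{145856}{9}$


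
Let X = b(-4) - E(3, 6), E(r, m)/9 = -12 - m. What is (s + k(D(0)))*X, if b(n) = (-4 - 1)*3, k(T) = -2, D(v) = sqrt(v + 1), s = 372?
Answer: 54390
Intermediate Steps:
D(v) = sqrt(1 + v)
b(n) = -15 (b(n) = -5*3 = -15)
E(r, m) = -108 - 9*m (E(r, m) = 9*(-12 - m) = -108 - 9*m)
X = 147 (X = -15 - (-108 - 9*6) = -15 - (-108 - 54) = -15 - 1*(-162) = -15 + 162 = 147)
(s + k(D(0)))*X = (372 - 2)*147 = 370*147 = 54390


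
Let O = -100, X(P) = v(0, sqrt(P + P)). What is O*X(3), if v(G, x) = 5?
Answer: -500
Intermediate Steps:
X(P) = 5
O*X(3) = -100*5 = -500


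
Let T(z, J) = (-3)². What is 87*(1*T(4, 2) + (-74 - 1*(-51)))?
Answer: -1218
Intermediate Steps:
T(z, J) = 9
87*(1*T(4, 2) + (-74 - 1*(-51))) = 87*(1*9 + (-74 - 1*(-51))) = 87*(9 + (-74 + 51)) = 87*(9 - 23) = 87*(-14) = -1218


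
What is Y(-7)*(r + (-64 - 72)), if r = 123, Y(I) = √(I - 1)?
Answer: -26*I*√2 ≈ -36.77*I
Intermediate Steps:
Y(I) = √(-1 + I)
Y(-7)*(r + (-64 - 72)) = √(-1 - 7)*(123 + (-64 - 72)) = √(-8)*(123 - 136) = (2*I*√2)*(-13) = -26*I*√2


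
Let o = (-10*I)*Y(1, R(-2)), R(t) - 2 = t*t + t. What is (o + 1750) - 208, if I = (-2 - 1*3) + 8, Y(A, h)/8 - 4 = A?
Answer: 342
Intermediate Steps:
R(t) = 2 + t + t² (R(t) = 2 + (t*t + t) = 2 + (t² + t) = 2 + (t + t²) = 2 + t + t²)
Y(A, h) = 32 + 8*A
I = 3 (I = (-2 - 3) + 8 = -5 + 8 = 3)
o = -1200 (o = (-10*3)*(32 + 8*1) = -30*(32 + 8) = -30*40 = -1200)
(o + 1750) - 208 = (-1200 + 1750) - 208 = 550 - 208 = 342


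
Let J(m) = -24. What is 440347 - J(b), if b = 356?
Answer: 440371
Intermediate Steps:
440347 - J(b) = 440347 - 1*(-24) = 440347 + 24 = 440371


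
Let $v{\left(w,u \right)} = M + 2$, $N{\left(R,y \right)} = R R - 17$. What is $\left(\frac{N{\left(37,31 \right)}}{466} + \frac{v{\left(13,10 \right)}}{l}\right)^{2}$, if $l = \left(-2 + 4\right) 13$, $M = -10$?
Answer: $\frac{61716736}{9174841} \approx 6.7267$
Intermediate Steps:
$N{\left(R,y \right)} = -17 + R^{2}$ ($N{\left(R,y \right)} = R^{2} - 17 = -17 + R^{2}$)
$l = 26$ ($l = 2 \cdot 13 = 26$)
$v{\left(w,u \right)} = -8$ ($v{\left(w,u \right)} = -10 + 2 = -8$)
$\left(\frac{N{\left(37,31 \right)}}{466} + \frac{v{\left(13,10 \right)}}{l}\right)^{2} = \left(\frac{-17 + 37^{2}}{466} - \frac{8}{26}\right)^{2} = \left(\left(-17 + 1369\right) \frac{1}{466} - \frac{4}{13}\right)^{2} = \left(1352 \cdot \frac{1}{466} - \frac{4}{13}\right)^{2} = \left(\frac{676}{233} - \frac{4}{13}\right)^{2} = \left(\frac{7856}{3029}\right)^{2} = \frac{61716736}{9174841}$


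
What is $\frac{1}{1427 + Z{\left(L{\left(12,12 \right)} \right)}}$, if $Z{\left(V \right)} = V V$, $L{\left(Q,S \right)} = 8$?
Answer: $\frac{1}{1491} \approx 0.00067069$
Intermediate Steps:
$Z{\left(V \right)} = V^{2}$
$\frac{1}{1427 + Z{\left(L{\left(12,12 \right)} \right)}} = \frac{1}{1427 + 8^{2}} = \frac{1}{1427 + 64} = \frac{1}{1491}$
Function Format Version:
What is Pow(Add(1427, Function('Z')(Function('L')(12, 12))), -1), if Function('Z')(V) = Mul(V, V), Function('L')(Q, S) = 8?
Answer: Rational(1, 1491) ≈ 0.00067069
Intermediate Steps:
Function('Z')(V) = Pow(V, 2)
Pow(Add(1427, Function('Z')(Function('L')(12, 12))), -1) = Pow(Add(1427, Pow(8, 2)), -1) = Pow(Add(1427, 64), -1) = Pow(1491, -1) = Rational(1, 1491)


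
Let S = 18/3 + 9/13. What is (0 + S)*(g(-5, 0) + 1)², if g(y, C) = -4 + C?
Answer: 783/13 ≈ 60.231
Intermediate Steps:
S = 87/13 (S = 18*(⅓) + 9*(1/13) = 6 + 9/13 = 87/13 ≈ 6.6923)
(0 + S)*(g(-5, 0) + 1)² = (0 + 87/13)*((-4 + 0) + 1)² = 87*(-4 + 1)²/13 = (87/13)*(-3)² = (87/13)*9 = 783/13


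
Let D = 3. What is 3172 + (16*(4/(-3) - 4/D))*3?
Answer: 3044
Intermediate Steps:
3172 + (16*(4/(-3) - 4/D))*3 = 3172 + (16*(4/(-3) - 4/3))*3 = 3172 + (16*(4*(-⅓) - 4*⅓))*3 = 3172 + (16*(-4/3 - 4/3))*3 = 3172 + (16*(-8/3))*3 = 3172 - 128/3*3 = 3172 - 128 = 3044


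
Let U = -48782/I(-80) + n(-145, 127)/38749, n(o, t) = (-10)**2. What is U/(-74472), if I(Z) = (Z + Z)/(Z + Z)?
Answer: 945126809/1442857764 ≈ 0.65504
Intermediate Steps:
n(o, t) = 100
I(Z) = 1 (I(Z) = (2*Z)/((2*Z)) = (2*Z)*(1/(2*Z)) = 1)
U = -1890253618/38749 (U = -48782/1 + 100/38749 = -48782*1 + 100*(1/38749) = -48782 + 100/38749 = -1890253618/38749 ≈ -48782.)
U/(-74472) = -1890253618/38749/(-74472) = -1890253618/38749*(-1/74472) = 945126809/1442857764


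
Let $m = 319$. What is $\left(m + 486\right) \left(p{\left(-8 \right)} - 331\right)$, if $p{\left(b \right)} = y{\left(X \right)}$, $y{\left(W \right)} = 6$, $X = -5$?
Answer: $-261625$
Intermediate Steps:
$p{\left(b \right)} = 6$
$\left(m + 486\right) \left(p{\left(-8 \right)} - 331\right) = \left(319 + 486\right) \left(6 - 331\right) = 805 \left(-325\right) = -261625$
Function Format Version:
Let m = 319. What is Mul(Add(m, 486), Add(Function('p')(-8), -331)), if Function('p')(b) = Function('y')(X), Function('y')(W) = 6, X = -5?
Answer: -261625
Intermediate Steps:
Function('p')(b) = 6
Mul(Add(m, 486), Add(Function('p')(-8), -331)) = Mul(Add(319, 486), Add(6, -331)) = Mul(805, -325) = -261625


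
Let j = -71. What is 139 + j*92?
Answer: -6393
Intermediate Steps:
139 + j*92 = 139 - 71*92 = 139 - 6532 = -6393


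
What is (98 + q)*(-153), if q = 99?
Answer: -30141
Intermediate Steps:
(98 + q)*(-153) = (98 + 99)*(-153) = 197*(-153) = -30141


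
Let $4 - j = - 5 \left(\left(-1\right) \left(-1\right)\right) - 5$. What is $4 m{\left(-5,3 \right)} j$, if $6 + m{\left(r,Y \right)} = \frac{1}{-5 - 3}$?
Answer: $-343$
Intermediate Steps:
$m{\left(r,Y \right)} = - \frac{49}{8}$ ($m{\left(r,Y \right)} = -6 + \frac{1}{-5 - 3} = -6 + \frac{1}{-8} = -6 - \frac{1}{8} = - \frac{49}{8}$)
$j = 14$ ($j = 4 - \left(- 5 \left(\left(-1\right) \left(-1\right)\right) - 5\right) = 4 - \left(\left(-5\right) 1 - 5\right) = 4 - \left(-5 - 5\right) = 4 - -10 = 4 + 10 = 14$)
$4 m{\left(-5,3 \right)} j = 4 \left(- \frac{49}{8}\right) 14 = \left(- \frac{49}{2}\right) 14 = -343$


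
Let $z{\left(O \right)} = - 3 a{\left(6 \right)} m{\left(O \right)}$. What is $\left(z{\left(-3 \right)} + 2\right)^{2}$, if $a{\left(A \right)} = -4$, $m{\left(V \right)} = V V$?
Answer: $12100$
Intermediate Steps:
$m{\left(V \right)} = V^{2}$
$z{\left(O \right)} = 12 O^{2}$ ($z{\left(O \right)} = \left(-3\right) \left(-4\right) O^{2} = 12 O^{2}$)
$\left(z{\left(-3 \right)} + 2\right)^{2} = \left(12 \left(-3\right)^{2} + 2\right)^{2} = \left(12 \cdot 9 + 2\right)^{2} = \left(108 + 2\right)^{2} = 110^{2} = 12100$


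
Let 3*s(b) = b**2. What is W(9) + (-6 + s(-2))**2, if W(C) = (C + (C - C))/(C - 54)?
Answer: 971/45 ≈ 21.578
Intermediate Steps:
s(b) = b**2/3
W(C) = C/(-54 + C) (W(C) = (C + 0)/(-54 + C) = C/(-54 + C))
W(9) + (-6 + s(-2))**2 = 9/(-54 + 9) + (-6 + (1/3)*(-2)**2)**2 = 9/(-45) + (-6 + (1/3)*4)**2 = 9*(-1/45) + (-6 + 4/3)**2 = -1/5 + (-14/3)**2 = -1/5 + 196/9 = 971/45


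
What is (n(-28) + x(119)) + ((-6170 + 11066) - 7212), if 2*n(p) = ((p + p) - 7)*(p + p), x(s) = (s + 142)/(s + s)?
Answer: -131115/238 ≈ -550.90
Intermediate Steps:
x(s) = (142 + s)/(2*s) (x(s) = (142 + s)/((2*s)) = (142 + s)*(1/(2*s)) = (142 + s)/(2*s))
n(p) = p*(-7 + 2*p) (n(p) = (((p + p) - 7)*(p + p))/2 = ((2*p - 7)*(2*p))/2 = ((-7 + 2*p)*(2*p))/2 = (2*p*(-7 + 2*p))/2 = p*(-7 + 2*p))
(n(-28) + x(119)) + ((-6170 + 11066) - 7212) = (-28*(-7 + 2*(-28)) + (½)*(142 + 119)/119) + ((-6170 + 11066) - 7212) = (-28*(-7 - 56) + (½)*(1/119)*261) + (4896 - 7212) = (-28*(-63) + 261/238) - 2316 = (1764 + 261/238) - 2316 = 420093/238 - 2316 = -131115/238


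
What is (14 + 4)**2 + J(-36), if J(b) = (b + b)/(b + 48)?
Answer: 318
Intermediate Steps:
J(b) = 2*b/(48 + b) (J(b) = (2*b)/(48 + b) = 2*b/(48 + b))
(14 + 4)**2 + J(-36) = (14 + 4)**2 + 2*(-36)/(48 - 36) = 18**2 + 2*(-36)/12 = 324 + 2*(-36)*(1/12) = 324 - 6 = 318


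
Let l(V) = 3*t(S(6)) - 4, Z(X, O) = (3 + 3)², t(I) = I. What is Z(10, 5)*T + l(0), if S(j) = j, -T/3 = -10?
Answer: 1094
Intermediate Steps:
T = 30 (T = -3*(-10) = 30)
Z(X, O) = 36 (Z(X, O) = 6² = 36)
l(V) = 14 (l(V) = 3*6 - 4 = 18 - 4 = 14)
Z(10, 5)*T + l(0) = 36*30 + 14 = 1080 + 14 = 1094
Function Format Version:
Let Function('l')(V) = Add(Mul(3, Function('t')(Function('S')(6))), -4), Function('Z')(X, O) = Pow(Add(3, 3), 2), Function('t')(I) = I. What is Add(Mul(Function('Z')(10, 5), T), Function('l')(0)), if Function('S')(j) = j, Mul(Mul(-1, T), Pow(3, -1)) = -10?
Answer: 1094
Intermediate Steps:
T = 30 (T = Mul(-3, -10) = 30)
Function('Z')(X, O) = 36 (Function('Z')(X, O) = Pow(6, 2) = 36)
Function('l')(V) = 14 (Function('l')(V) = Add(Mul(3, 6), -4) = Add(18, -4) = 14)
Add(Mul(Function('Z')(10, 5), T), Function('l')(0)) = Add(Mul(36, 30), 14) = Add(1080, 14) = 1094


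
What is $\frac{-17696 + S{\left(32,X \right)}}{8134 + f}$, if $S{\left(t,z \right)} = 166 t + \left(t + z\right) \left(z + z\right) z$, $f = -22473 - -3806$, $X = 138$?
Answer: $- \frac{2154192}{3511} \approx -613.55$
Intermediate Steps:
$f = -18667$ ($f = -22473 + 3806 = -18667$)
$S{\left(t,z \right)} = 166 t + 2 z^{2} \left(t + z\right)$ ($S{\left(t,z \right)} = 166 t + \left(t + z\right) 2 z z = 166 t + 2 z \left(t + z\right) z = 166 t + 2 z^{2} \left(t + z\right)$)
$\frac{-17696 + S{\left(32,X \right)}}{8134 + f} = \frac{-17696 + \left(2 \cdot 138^{3} + 166 \cdot 32 + 2 \cdot 32 \cdot 138^{2}\right)}{8134 - 18667} = \frac{-17696 + \left(2 \cdot 2628072 + 5312 + 2 \cdot 32 \cdot 19044\right)}{-10533} = \left(-17696 + \left(5256144 + 5312 + 1218816\right)\right) \left(- \frac{1}{10533}\right) = \left(-17696 + 6480272\right) \left(- \frac{1}{10533}\right) = 6462576 \left(- \frac{1}{10533}\right) = - \frac{2154192}{3511}$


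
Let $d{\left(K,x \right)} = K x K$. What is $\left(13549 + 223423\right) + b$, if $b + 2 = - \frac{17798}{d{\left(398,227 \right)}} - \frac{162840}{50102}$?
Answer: $\frac{106727044648929851}{450388271554} \approx 2.3697 \cdot 10^{5}$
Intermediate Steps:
$d{\left(K,x \right)} = x K^{2}$
$b = - \frac{2364837764637}{450388271554}$ ($b = -2 - \left(\frac{8899}{17978854} + \frac{81420}{25051}\right) = -2 - \left(\frac{81420}{25051} + \frac{17798}{227 \cdot 158404}\right) = -2 - \left(\frac{81420}{25051} + \frac{17798}{35957708}\right) = -2 - \frac{1464061221529}{450388271554} = - \frac{2364837764637}{450388271554} \approx -5.2507$)
$\left(13549 + 223423\right) + b = \left(13549 + 223423\right) - \frac{2364837764637}{450388271554} = 236972 - \frac{2364837764637}{450388271554} = \frac{106727044648929851}{450388271554}$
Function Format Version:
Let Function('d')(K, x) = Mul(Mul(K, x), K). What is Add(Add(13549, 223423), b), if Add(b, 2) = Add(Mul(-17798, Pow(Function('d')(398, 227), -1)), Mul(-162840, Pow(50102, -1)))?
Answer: Rational(106727044648929851, 450388271554) ≈ 2.3697e+5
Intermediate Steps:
Function('d')(K, x) = Mul(x, Pow(K, 2))
b = Rational(-2364837764637, 450388271554) (b = Add(-2, Add(Mul(-17798, Pow(Mul(227, Pow(398, 2)), -1)), Mul(-162840, Pow(50102, -1)))) = Add(-2, Add(Mul(-17798, Pow(Mul(227, 158404), -1)), Mul(-162840, Rational(1, 50102)))) = Add(-2, Add(Mul(-17798, Pow(35957708, -1)), Rational(-81420, 25051))) = Add(-2, Add(Mul(-17798, Rational(1, 35957708)), Rational(-81420, 25051))) = Add(-2, Add(Rational(-8899, 17978854), Rational(-81420, 25051))) = Add(-2, Rational(-1464061221529, 450388271554)) = Rational(-2364837764637, 450388271554) ≈ -5.2507)
Add(Add(13549, 223423), b) = Add(Add(13549, 223423), Rational(-2364837764637, 450388271554)) = Add(236972, Rational(-2364837764637, 450388271554)) = Rational(106727044648929851, 450388271554)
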